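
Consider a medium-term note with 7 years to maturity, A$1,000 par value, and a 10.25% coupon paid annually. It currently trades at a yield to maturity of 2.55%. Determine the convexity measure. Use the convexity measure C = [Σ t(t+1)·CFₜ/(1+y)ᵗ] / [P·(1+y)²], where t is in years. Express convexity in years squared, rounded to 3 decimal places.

With y = 0.0255:
  t   CF        PV=CF/(1+0.0255)^t    t·PV        t(t+1)·PV
  1       102.50        99.9512        99.9512         199.9025
  2       102.50        97.4659       194.9317         584.7952
  3       102.50        95.0423       285.1269       1,140.5074
  4       102.50        92.6790       370.7159       1,853.5794
  5       102.50        90.3744       451.8721       2,711.2327
  6       102.50        88.1272       528.7631       3,701.3416
  7     1,102.50       924.3340     6,470.3383      51,762.7060
  Σ                  1,487.9740     8,401.6992      61,954.0649
P = 1,487.9740.
Convexity = Σ t(t+1)·PV / [P·(1+y)²] = 61,954.0649 / (1,487.9740 × 1.051650) = 39.59161.

39.592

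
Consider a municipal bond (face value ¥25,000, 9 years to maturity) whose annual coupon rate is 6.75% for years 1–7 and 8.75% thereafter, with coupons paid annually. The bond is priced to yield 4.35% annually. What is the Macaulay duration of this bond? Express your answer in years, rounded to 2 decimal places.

Periodic yield y = 0.0435. Discount each cash flow and weight by its year:
  t   CF        PV=CF/(1+0.0435)^t    t·PV
  1     1,687.50     1,617.1538     1,617.1538
  2     1,687.50     1,549.7401     3,099.4802
  3     1,687.50     1,485.1367     4,455.4100
  4     1,687.50     1,423.2263     5,692.9053
  5     1,687.50     1,363.8968     6,819.4841
  6     1,687.50     1,307.0405     7,842.2433
  7     1,687.50     1,252.5544     8,767.8810
  8     2,187.50     1,555.9959    12,447.9668
  9    27,187.50    18,532.6359   166,793.7232
  Σ                 30,087.3805   217,536.2477
Price P = Σ PV = 30,087.3805.
Macaulay duration = Σ(t·PV) / P = 217,536.2477 / 30,087.3805 = 7.23015 years.

7.23 years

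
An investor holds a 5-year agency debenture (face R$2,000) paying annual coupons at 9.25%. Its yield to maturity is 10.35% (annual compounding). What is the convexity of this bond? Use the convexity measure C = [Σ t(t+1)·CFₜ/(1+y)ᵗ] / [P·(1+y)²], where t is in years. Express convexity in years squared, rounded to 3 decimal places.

19.468

With y = 0.1035:
  t   CF        PV=CF/(1+0.1035)^t    t·PV        t(t+1)·PV
  1       185.00       167.6484       167.6484         335.2968
  2       185.00       151.9242       303.8485         911.5454
  3       185.00       137.6749       413.0246       1,652.0986
  4       185.00       124.7620       499.0481       2,495.2403
  5     2,185.00     1,335.3335     6,676.6676      40,060.0059
  Σ                  1,917.3431     8,060.2372      45,454.1869
P = 1,917.3431.
Convexity = Σ t(t+1)·PV / [P·(1+y)²] = 45,454.1869 / (1,917.3431 × 1.217712) = 19.46836.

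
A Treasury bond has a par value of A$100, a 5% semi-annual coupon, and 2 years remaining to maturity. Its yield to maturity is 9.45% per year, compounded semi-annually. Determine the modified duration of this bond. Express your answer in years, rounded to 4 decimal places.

1.8377 years

Periodic yield y = 0.04725. First find Macaulay duration:
  t   CF        PV=CF/(1+0.04725)^t    t·PV
  1         2.50         2.3872         2.3872
  2         2.50         2.2795         4.5590
  3         2.50         2.1767         6.5300
  4       102.50        85.2162       340.8650
  Σ                     92.0596       354.3411
P = 92.0596; Macaulay duration = 354.3411 / 92.0596 = 3.84904 half-year periods = 1.92452 years.
Modified duration = D_Mac / (1 + y) = 1.92452 / 1.04725 = 1.83769 years.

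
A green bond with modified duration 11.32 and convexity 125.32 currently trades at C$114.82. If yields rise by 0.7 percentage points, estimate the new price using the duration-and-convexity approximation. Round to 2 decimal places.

C$106.07

Duration effect: -D_mod·Δy = -11.32 × (+0.007) = -0.079240
Convexity effect: ½·C·(Δy)² = 0.5 × 125.32 × (0.007)² = +0.00307034
ΔP/P ≈ -0.079240 + 0.00307034 = -0.07616966
New price ≈ 114.82 × (1 - 0.07616966) = 106.0741996388.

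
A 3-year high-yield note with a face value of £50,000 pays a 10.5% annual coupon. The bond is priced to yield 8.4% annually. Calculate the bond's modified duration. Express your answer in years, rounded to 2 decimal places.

2.52 years

Periodic yield y = 0.084. First find Macaulay duration:
  t   CF        PV=CF/(1+0.084)^t    t·PV
  1     5,250.00     4,843.1734     4,843.1734
  2     5,250.00     4,467.8722     8,935.7443
  3    55,250.00    43,375.4942   130,126.4825
  Σ                 52,686.5398   143,905.4003
P = 52,686.5398; Macaulay duration = 143,905.4003 / 52,686.5398 = 2.73135 years.
Modified duration = D_Mac / (1 + y) = 2.73135 / 1.084 = 2.51970 years.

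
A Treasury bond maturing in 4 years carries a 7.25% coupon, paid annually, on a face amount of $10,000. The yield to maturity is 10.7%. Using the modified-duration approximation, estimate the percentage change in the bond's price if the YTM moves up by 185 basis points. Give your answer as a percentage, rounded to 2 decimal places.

-6.00%

Periodic yield y = 0.107. Modified duration first:
  t   CF        PV=CF/(1+0.107)^t    t·PV
  1       725.00       654.9232       654.9232
  2       725.00       591.6199     1,183.2398
  3       725.00       534.4353     1,603.3059
  4    10,725.00     7,141.7857    28,567.1430
  Σ                  8,922.7642    32,008.6119
P = 8,922.7642; D_Mac = 3.58730 yrs; D_mod = 3.58730/(1+0.107) = 3.24056 yrs.
ΔP/P ≈ -D_mod · Δy = -3.24056 × (+0.0185) = -0.059950 = -5.9950%.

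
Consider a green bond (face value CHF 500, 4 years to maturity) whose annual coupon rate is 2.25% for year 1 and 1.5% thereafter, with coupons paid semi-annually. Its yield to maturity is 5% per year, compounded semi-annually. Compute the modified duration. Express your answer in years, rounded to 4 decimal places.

3.7684 years

Periodic yield y = 0.025. First find Macaulay duration:
  t   CF        PV=CF/(1+0.025)^t    t·PV
  1        5.625         5.4878         5.4878
  2        5.625         5.3540        10.7079
  3        3.750         3.4822        10.4467
  4        3.750         3.3973        13.5893
  5        3.750         3.3145        16.5723
  6        3.750         3.2336        19.4017
  7        3.750         3.1547        22.0832
  8      503.750       413.4511     3,307.6087
  Σ                    440.8752     3,405.8976
P = 440.8752; Macaulay duration = 3,405.8976 / 440.8752 = 7.72531 half-year periods = 3.86265 years.
Modified duration = D_Mac / (1 + y) = 3.86265 / 1.025 = 3.76844 years.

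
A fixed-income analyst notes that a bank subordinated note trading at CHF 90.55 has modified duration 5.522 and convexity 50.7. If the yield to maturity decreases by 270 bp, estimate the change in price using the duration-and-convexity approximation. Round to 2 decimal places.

+CHF 15.17

Duration effect: -D_mod·Δy = -5.522 × (-0.027) = +0.149094
Convexity effect: ½·C·(Δy)² = 0.5 × 50.7 × (-0.027)² = +0.01848015
ΔP/P ≈ +0.149094 + 0.01848015 = +0.16757415
ΔP ≈ 90.55 × (+0.16757415) = +15.1738392825.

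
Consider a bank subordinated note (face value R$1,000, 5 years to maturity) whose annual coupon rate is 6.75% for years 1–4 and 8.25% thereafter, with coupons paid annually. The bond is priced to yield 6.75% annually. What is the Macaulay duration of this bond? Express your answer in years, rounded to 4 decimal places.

4.4128 years

Periodic yield y = 0.0675. Discount each cash flow and weight by its year:
  t   CF        PV=CF/(1+0.0675)^t    t·PV
  1        67.50        63.2319        63.2319
  2        67.50        59.2336       118.4672
  3        67.50        55.4881       166.4644
  4        67.50        51.9795       207.9181
  5     1,082.50       780.8875     3,904.4376
  Σ                  1,010.8206     4,460.5191
Price P = Σ PV = 1,010.8206.
Macaulay duration = Σ(t·PV) / P = 4,460.5191 / 1,010.8206 = 4.41277 years.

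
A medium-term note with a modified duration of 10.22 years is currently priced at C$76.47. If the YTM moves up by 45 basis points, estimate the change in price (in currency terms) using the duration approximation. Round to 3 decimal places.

-C$3.517

Duration approximation: ΔP/P ≈ -D_mod · Δy = -10.22 × (+0.0045) = -0.045990.
ΔP ≈ 76.47 × (-0.045990) = -3.5168553.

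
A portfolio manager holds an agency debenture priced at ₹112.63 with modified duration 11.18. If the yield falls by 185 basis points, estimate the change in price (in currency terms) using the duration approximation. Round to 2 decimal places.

Duration approximation: ΔP/P ≈ -D_mod · Δy = -11.18 × (-0.0185) = +0.206830.
ΔP ≈ 112.63 × (+0.206830) = +23.2952629.

+₹23.30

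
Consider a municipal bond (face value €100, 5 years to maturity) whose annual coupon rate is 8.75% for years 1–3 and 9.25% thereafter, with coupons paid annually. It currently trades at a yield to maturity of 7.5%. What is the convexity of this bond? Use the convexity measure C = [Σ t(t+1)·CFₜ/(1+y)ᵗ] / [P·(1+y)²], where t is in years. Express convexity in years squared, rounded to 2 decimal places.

With y = 0.075:
  t   CF        PV=CF/(1+0.075)^t    t·PV        t(t+1)·PV
  1         8.75         8.1395         8.1395          16.2791
  2         8.75         7.5717        15.1433          45.4300
  3         8.75         7.0434        21.1302          84.5209
  4         9.25         6.9264        27.7056         138.5281
  5       109.25        76.0990       380.4952       2,282.9709
  Σ                    105.7800       452.6138       2,567.7289
P = 105.7800.
Convexity = Σ t(t+1)·PV / [P·(1+y)²] = 2,567.7289 / (105.7800 × 1.155625) = 21.00528.

21.01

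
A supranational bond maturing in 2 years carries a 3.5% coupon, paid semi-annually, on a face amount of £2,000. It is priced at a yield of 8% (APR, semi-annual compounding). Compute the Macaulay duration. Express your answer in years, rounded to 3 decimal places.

Periodic yield y = 0.04. Discount each cash flow and weight by its period:
  t   CF        PV=CF/(1+0.04)^t    t·PV
  1        35.00        33.6538        33.6538
  2        35.00        32.3595        64.7189
  3        35.00        31.1149        93.3446
  4     2,035.00     1,739.5265     6,958.1061
  Σ                  1,836.6547     7,149.8235
Price P = Σ PV = 1,836.6547.
Macaulay duration = Σ(t·PV) / P = 7,149.8235 / 1,836.6547 = 3.89285 half-year periods.
In years: 3.89285 / 2 = 1.94643 years.

1.946 years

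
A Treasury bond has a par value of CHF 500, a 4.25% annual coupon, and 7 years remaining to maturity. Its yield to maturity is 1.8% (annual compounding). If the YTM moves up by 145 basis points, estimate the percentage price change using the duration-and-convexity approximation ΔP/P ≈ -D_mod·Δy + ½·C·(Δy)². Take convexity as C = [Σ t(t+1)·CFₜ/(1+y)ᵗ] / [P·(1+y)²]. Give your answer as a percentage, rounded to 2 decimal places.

-8.44%

With y = 0.018:
  t   CF        PV=CF/(1+0.018)^t    t·PV        t(t+1)·PV
  1        21.25        20.8743        20.8743          41.7485
  2        21.25        20.5052        41.0103         123.0310
  3        21.25        20.1426        60.4278         241.7112
  4        21.25        19.7864        79.1458         395.7289
  5        21.25        19.4366        97.1829         583.0977
  6        21.25        19.0929       114.5575         801.9025
  7       521.25       460.0570     3,220.3988      25,763.1907
  Σ                    579.8950     3,633.5975      27,950.4106
P = 579.8950; D_Mac = 6.26596 yrs; D_mod = 6.15516 yrs; C = 46.50967.
Duration effect: -6.15516 × (+0.0145) = -0.089250
Convexity effect: 0.5 × 46.50967 × (0.0145)² = +0.0048893
ΔP/P ≈ -0.089250 + 0.0048893 = -0.084361 = -8.4361%.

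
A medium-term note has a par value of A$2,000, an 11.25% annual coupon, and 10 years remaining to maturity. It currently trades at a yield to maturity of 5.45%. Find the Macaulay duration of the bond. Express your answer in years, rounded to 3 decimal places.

7.083 years

Periodic yield y = 0.0545. Discount each cash flow and weight by its year:
  t   CF        PV=CF/(1+0.0545)^t    t·PV
  1       225.00       213.3713       213.3713
  2       225.00       202.3435       404.6871
  3       225.00       191.8858       575.6573
  4       225.00       181.9685       727.8739
  5       225.00       172.5638       862.8188
  6       225.00       163.6451       981.8706
  7       225.00       155.1874     1,086.3117
  8       225.00       147.1668     1,177.3344
  9       225.00       139.5607     1,256.0467
  10    2,225.00     1,308.7725    13,087.7254
  Σ                  2,876.4654    20,373.6972
Price P = Σ PV = 2,876.4654.
Macaulay duration = Σ(t·PV) / P = 20,373.6972 / 2,876.4654 = 7.08289 years.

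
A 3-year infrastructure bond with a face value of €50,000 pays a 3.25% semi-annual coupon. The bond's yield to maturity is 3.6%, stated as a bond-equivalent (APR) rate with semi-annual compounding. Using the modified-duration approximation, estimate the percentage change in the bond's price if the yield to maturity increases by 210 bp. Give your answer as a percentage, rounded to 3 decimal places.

Periodic yield y = 0.018. Modified duration first:
  t   CF        PV=CF/(1+0.018)^t    t·PV
  1       812.50       798.1336       798.1336
  2       812.50       784.0212     1,568.0424
  3       812.50       770.1584     2,310.4751
  4       812.50       756.5406     3,026.1625
  5       812.50       743.1637     3,715.8184
  6    50,812.50    45,654.5320   273,927.1918
  Σ                 49,506.5495   285,345.8239
P = 49,506.5495; D_Mac = 5.76380 half-year periods = 2.88190 yrs; D_mod = 2.88190/(1+0.018) = 2.83094 yrs.
ΔP/P ≈ -D_mod · Δy = -2.83094 × (+0.021) = -0.059450 = -5.9450%.

-5.945%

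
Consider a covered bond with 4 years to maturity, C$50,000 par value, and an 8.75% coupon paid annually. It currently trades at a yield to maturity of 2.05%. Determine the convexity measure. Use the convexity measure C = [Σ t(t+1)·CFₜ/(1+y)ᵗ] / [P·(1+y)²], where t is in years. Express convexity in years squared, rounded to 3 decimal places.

16.619

With y = 0.0205:
  t   CF        PV=CF/(1+0.0205)^t    t·PV        t(t+1)·PV
  1     4,375.00     4,287.1142     4,287.1142       8,574.2283
  2     4,375.00     4,200.9938     8,401.9876      25,205.9627
  3     4,375.00     4,116.6034    12,349.8103      49,399.2410
  4    54,375.00    50,135.7174   200,542.8696   1,002,714.3481
  Σ                 62,740.4288   225,581.7816   1,085,893.7801
P = 62,740.4288.
Convexity = Σ t(t+1)·PV / [P·(1+y)²] = 1,085,893.7801 / (62,740.4288 × 1.041420) = 16.61934.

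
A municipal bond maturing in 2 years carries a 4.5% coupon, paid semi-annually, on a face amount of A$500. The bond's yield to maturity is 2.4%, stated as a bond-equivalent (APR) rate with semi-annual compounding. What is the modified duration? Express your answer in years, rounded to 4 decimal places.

1.9135 years

Periodic yield y = 0.012. First find Macaulay duration:
  t   CF        PV=CF/(1+0.012)^t    t·PV
  1        11.25        11.1166        11.1166
  2        11.25        10.9848        21.9696
  3        11.25        10.8545        32.5636
  4       511.25       487.4289     1,949.7156
  Σ                    520.3848     2,015.3653
P = 520.3848; Macaulay duration = 2,015.3653 / 520.3848 = 3.87284 half-year periods = 1.93642 years.
Modified duration = D_Mac / (1 + y) = 1.93642 / 1.012 = 1.91346 years.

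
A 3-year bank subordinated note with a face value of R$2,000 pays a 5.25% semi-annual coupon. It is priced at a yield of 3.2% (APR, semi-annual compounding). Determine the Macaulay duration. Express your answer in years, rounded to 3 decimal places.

Periodic yield y = 0.016. Discount each cash flow and weight by its period:
  t   CF        PV=CF/(1+0.016)^t    t·PV
  1        52.50        51.6732        51.6732
  2        52.50        50.8595       101.7190
  3        52.50        50.0585       150.1756
  4        52.50        49.2702       197.0809
  5        52.50        48.4943       242.4715
  6     2,052.50     1,866.0399    11,196.2392
  Σ                  2,116.3956    11,939.3594
Price P = Σ PV = 2,116.3956.
Macaulay duration = Σ(t·PV) / P = 11,939.3594 / 2,116.3956 = 5.64136 half-year periods.
In years: 5.64136 / 2 = 2.82068 years.

2.821 years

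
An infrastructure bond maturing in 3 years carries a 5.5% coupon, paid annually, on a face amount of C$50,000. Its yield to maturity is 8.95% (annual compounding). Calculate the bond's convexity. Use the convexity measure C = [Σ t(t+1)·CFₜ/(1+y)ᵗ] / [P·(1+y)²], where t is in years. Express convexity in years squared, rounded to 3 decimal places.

With y = 0.0895:
  t   CF        PV=CF/(1+0.0895)^t    t·PV        t(t+1)·PV
  1     2,750.00     2,524.0936     2,524.0936       5,048.1872
  2     2,750.00     2,316.7449     4,633.4899      13,900.4697
  3    52,750.00    40,788.7842   122,366.3525     489,465.4102
  Σ                 45,629.6228   129,523.9361     508,414.0671
P = 45,629.6228.
Convexity = Σ t(t+1)·PV / [P·(1+y)²] = 508,414.0671 / (45,629.6228 × 1.187010) = 9.38677.

9.387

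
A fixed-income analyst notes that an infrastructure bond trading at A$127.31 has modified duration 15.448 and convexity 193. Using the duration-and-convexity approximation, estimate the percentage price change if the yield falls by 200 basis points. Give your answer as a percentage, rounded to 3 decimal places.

+34.756%

Duration effect: -D_mod·Δy = -15.448 × (-0.02) = +0.308960
Convexity effect: ½·C·(Δy)² = 0.5 × 193 × (-0.02)² = +0.0386000
ΔP/P ≈ +0.308960 + 0.0386000 = +0.347560
= +34.7560%.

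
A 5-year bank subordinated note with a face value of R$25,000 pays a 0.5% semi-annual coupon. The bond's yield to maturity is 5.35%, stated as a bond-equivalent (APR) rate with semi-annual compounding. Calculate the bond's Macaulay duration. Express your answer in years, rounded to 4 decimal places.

4.9352 years

Periodic yield y = 0.02675. Discount each cash flow and weight by its period:
  t   CF        PV=CF/(1+0.02675)^t    t·PV
  1        62.50        60.8717        60.8717
  2        62.50        59.2858       118.5716
  3        62.50        57.7412       173.2236
  4        62.50        56.2369       224.9475
  5        62.50        54.7717       273.8587
  6        62.50        53.3448       320.0685
  7        62.50        51.9550       363.6847
  8        62.50        50.6014       404.8110
  9        62.50        49.2831       443.5475
  10   25,062.50    19,247.6306   192,476.3058
  Σ                 19,741.7220   194,859.8906
Price P = Σ PV = 19,741.7220.
Macaulay duration = Σ(t·PV) / P = 194,859.8906 / 19,741.7220 = 9.87046 half-year periods.
In years: 9.87046 / 2 = 4.93523 years.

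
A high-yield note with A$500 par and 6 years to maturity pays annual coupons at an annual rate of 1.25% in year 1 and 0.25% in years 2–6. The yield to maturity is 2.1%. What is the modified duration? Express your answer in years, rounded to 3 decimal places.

Periodic yield y = 0.021. First find Macaulay duration:
  t   CF        PV=CF/(1+0.021)^t    t·PV
  1         6.25         6.1214         6.1214
  2         1.25         1.1991         2.3982
  3         1.25         1.1744         3.5233
  4         1.25         1.1503         4.6012
  5         1.25         1.1266         5.6331
  6       501.25       442.4864     2,654.9184
  Σ                    453.2583     2,677.1957
P = 453.2583; Macaulay duration = 2,677.1957 / 453.2583 = 5.90656 years.
Modified duration = D_Mac / (1 + y) = 5.90656 / 1.021 = 5.78507 years.

5.785 years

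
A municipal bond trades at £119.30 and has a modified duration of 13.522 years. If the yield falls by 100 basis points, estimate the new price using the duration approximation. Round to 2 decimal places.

Duration approximation: ΔP/P ≈ -D_mod · Δy = -13.522 × (-0.01) = +0.135220.
New price ≈ 119.30 × (1 + 0.135220) = 135.431746.

£135.43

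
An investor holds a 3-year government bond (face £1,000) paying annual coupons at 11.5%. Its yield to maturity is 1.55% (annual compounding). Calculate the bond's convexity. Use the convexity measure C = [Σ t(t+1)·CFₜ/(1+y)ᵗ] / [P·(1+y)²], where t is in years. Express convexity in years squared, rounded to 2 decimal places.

10.28

With y = 0.0155:
  t   CF        PV=CF/(1+0.0155)^t    t·PV        t(t+1)·PV
  1       115.00       113.2447       113.2447         226.4894
  2       115.00       111.5162       223.0324         669.0972
  3     1,115.00     1,064.7192     3,194.1576      12,776.6304
  Σ                  1,289.4801     3,530.4347      13,672.2170
P = 1,289.4801.
Convexity = Σ t(t+1)·PV / [P·(1+y)²] = 13,672.2170 / (1,289.4801 × 1.031240) = 10.28169.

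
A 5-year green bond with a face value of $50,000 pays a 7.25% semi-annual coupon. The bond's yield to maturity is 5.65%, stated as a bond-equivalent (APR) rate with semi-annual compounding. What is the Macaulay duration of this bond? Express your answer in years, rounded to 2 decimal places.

4.31 years

Periodic yield y = 0.02825. Discount each cash flow and weight by its period:
  t   CF        PV=CF/(1+0.02825)^t    t·PV
  1     1,812.50     1,762.7036     1,762.7036
  2     1,812.50     1,714.2753     3,428.5507
  3     1,812.50     1,667.1776     5,001.5327
  4     1,812.50     1,621.3738     6,485.4951
  5     1,812.50     1,576.8284     7,884.1418
  6     1,812.50     1,533.5068     9,201.0408
  7     1,812.50     1,491.3754    10,439.6281
  8     1,812.50     1,450.4016    11,603.2128
  9     1,812.50     1,410.5535    12,694.9812
  10   51,812.50    39,214.5618   392,145.6177
  Σ                 53,442.7578   460,646.9046
Price P = Σ PV = 53,442.7578.
Macaulay duration = Σ(t·PV) / P = 460,646.9046 / 53,442.7578 = 8.61944 half-year periods.
In years: 8.61944 / 2 = 4.30972 years.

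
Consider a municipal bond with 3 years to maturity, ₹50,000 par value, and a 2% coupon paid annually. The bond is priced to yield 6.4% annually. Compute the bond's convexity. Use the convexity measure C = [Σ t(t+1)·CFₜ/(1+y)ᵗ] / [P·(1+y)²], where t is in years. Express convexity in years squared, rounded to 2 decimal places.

With y = 0.064:
  t   CF        PV=CF/(1+0.064)^t    t·PV        t(t+1)·PV
  1     1,000.00       939.8496       939.8496       1,879.6992
  2     1,000.00       883.3173     1,766.6346       5,299.9039
  3    51,000.00    42,339.4578   127,018.3734     508,073.4937
  Σ                 44,162.6247   129,724.8577     515,253.0968
P = 44,162.6247.
Convexity = Σ t(t+1)·PV / [P·(1+y)²] = 515,253.0968 / (44,162.6247 × 1.132096) = 10.30582.

10.31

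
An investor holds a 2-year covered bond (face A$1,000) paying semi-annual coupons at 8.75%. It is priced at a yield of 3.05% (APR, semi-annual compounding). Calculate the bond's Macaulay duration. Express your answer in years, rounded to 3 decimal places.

Periodic yield y = 0.01525. Discount each cash flow and weight by its period:
  t   CF        PV=CF/(1+0.01525)^t    t·PV
  1        43.75        43.0928        43.0928
  2        43.75        42.4455        84.8911
  3        43.75        41.8080       125.4239
  4     1,043.75       982.4365     3,929.7461
  Σ                  1,109.7829     4,183.1539
Price P = Σ PV = 1,109.7829.
Macaulay duration = Σ(t·PV) / P = 4,183.1539 / 1,109.7829 = 3.76934 half-year periods.
In years: 3.76934 / 2 = 1.88467 years.

1.885 years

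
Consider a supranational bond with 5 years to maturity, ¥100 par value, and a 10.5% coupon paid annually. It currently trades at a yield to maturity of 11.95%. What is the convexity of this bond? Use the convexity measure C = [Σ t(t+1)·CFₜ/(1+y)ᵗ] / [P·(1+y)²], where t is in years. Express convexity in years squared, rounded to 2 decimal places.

18.34

With y = 0.1195:
  t   CF        PV=CF/(1+0.1195)^t    t·PV        t(t+1)·PV
  1        10.50         9.3792         9.3792          18.7584
  2        10.50         8.3780        16.7560          50.2681
  3        10.50         7.4837        22.4511          89.8045
  4        10.50         6.6849        26.7395         133.6974
  5       110.50        62.8408       314.2041       1,885.2244
  Σ                     94.7666       389.5299       2,177.7527
P = 94.7666.
Convexity = Σ t(t+1)·PV / [P·(1+y)²] = 2,177.7527 / (94.7666 × 1.253280) = 18.33602.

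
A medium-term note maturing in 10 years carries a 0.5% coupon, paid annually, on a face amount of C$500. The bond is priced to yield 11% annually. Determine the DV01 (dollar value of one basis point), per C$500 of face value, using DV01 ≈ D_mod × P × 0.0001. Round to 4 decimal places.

Periodic yield y = 0.11.
  t   CF        PV=CF/(1+0.11)^t    t·PV
  1         2.50         2.2523         2.2523
  2         2.50         2.0291         4.0581
  3         2.50         1.8280         5.4839
  4         2.50         1.6468         6.5873
  5         2.50         1.4836         7.4181
  6         2.50         1.3366         8.0196
  7         2.50         1.2041         8.4290
  8         2.50         1.0848         8.6785
  9         2.50         0.9773         8.7958
  10      502.50       176.9727     1,769.7270
  Σ                    190.8153     1,829.4497
P = 190.8153; D_Mac = 9.58754 yrs; D_mod = 8.63742 yrs.
DV01 ≈ 8.63742 × 190.8153 × 0.0001 = 0.164815.

C$0.1648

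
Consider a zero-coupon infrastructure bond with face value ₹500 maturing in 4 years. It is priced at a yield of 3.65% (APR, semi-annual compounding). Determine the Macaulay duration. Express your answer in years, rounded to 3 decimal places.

4.000 years

A zero-coupon bond has a single cash flow at maturity, so its Macaulay duration equals its maturity: 4 years.
(Equivalently: 8 semi-annual periods ÷ 2 = 4 years.)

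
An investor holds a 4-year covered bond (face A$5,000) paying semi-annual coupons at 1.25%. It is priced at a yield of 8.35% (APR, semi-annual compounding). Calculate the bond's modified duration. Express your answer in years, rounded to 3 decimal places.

3.742 years

Periodic yield y = 0.04175. First find Macaulay duration:
  t   CF        PV=CF/(1+0.04175)^t    t·PV
  1        31.25        29.9976        29.9976
  2        31.25        28.7954        57.5908
  3        31.25        27.6414        82.9241
  4        31.25        26.5336       106.1344
  5        31.25        25.4702       127.3510
  6        31.25        24.4494       146.6967
  7        31.25        23.4696       164.2871
  8     5,031.25     3,627.1693    29,017.3542
  Σ                  3,813.5265    29,732.3359
P = 3,813.5265; Macaulay duration = 29,732.3359 / 3,813.5265 = 7.79655 half-year periods = 3.89827 years.
Modified duration = D_Mac / (1 + y) = 3.89827 / 1.04175 = 3.74204 years.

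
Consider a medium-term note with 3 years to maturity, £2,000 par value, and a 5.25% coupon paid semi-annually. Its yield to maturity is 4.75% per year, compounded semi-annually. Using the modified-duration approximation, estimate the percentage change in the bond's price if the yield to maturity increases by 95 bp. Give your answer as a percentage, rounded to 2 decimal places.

-2.61%

Periodic yield y = 0.02375. Modified duration first:
  t   CF        PV=CF/(1+0.02375)^t    t·PV
  1        52.50        51.2821        51.2821
  2        52.50        50.0924       100.1847
  3        52.50        48.9303       146.7908
  4        52.50        47.7951       191.1805
  5        52.50        46.6863       233.4316
  6     2,052.50     1,782.8700    10,697.2200
  Σ                  2,027.6561    11,420.0897
P = 2,027.6561; D_Mac = 5.63216 half-year periods = 2.81608 yrs; D_mod = 2.81608/(1+0.02375) = 2.75075 yrs.
ΔP/P ≈ -D_mod · Δy = -2.75075 × (+0.0095) = -0.026132 = -2.6132%.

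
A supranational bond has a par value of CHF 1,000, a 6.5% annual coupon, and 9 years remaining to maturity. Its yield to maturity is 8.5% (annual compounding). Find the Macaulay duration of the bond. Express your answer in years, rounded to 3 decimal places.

6.943 years

Periodic yield y = 0.085. Discount each cash flow and weight by its year:
  t   CF        PV=CF/(1+0.085)^t    t·PV
  1        65.00        59.9078        59.9078
  2        65.00        55.2146       110.4292
  3        65.00        50.8890       152.6671
  4        65.00        46.9023       187.6093
  5        65.00        43.2280       216.1398
  6        65.00        39.8414       239.0486
  7        65.00        36.7202       257.0415
  8        65.00        33.8435       270.7481
  9     1,065.00       511.0719     4,599.6467
  Σ                    877.6187     6,093.2381
Price P = Σ PV = 877.6187.
Macaulay duration = Σ(t·PV) / P = 6,093.2381 / 877.6187 = 6.94292 years.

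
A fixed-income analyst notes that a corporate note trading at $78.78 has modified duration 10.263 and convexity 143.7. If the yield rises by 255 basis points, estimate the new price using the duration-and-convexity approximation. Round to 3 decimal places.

Duration effect: -D_mod·Δy = -10.263 × (+0.0255) = -0.2617065
Convexity effect: ½·C·(Δy)² = 0.5 × 143.7 × (0.0255)² = +0.0467204625
ΔP/P ≈ -0.2617065 + 0.0467204625 = -0.2149860375
New price ≈ 78.78 × (1 - 0.2149860375) = 61.84339996575.

$61.843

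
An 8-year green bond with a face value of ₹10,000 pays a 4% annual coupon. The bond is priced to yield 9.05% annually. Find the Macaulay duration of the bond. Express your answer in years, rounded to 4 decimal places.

6.7890 years

Periodic yield y = 0.0905. Discount each cash flow and weight by its year:
  t   CF        PV=CF/(1+0.0905)^t    t·PV
  1       400.00       366.8042       366.8042
  2       400.00       336.3633       672.7267
  3       400.00       308.4487       925.3462
  4       400.00       282.8507     1,131.4029
  5       400.00       259.3771     1,296.8855
  6       400.00       237.8515     1,427.1093
  7       400.00       218.1124     1,526.7866
  8    10,400.00     5,200.2950    41,602.3599
  Σ                  7,210.1030    48,949.4213
Price P = Σ PV = 7,210.1030.
Macaulay duration = Σ(t·PV) / P = 48,949.4213 / 7,210.1030 = 6.78900 years.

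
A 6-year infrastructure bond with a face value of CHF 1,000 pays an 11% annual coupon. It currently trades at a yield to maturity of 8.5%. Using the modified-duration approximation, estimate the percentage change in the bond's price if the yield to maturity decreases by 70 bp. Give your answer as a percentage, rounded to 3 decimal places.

Periodic yield y = 0.085. Modified duration first:
  t   CF        PV=CF/(1+0.085)^t    t·PV
  1       110.00       101.3825       101.3825
  2       110.00        93.4401       186.8802
  3       110.00        86.1199       258.3597
  4       110.00        79.3732       317.4927
  5       110.00        73.1550       365.7750
  6     1,110.00       680.3691     4,082.2143
  Σ                  1,113.8397     5,312.1043
P = 1,113.8397; D_Mac = 4.76918 yrs; D_mod = 4.76918/(1+0.085) = 4.39556 yrs.
ΔP/P ≈ -D_mod · Δy = -4.39556 × (-0.007) = +0.030769 = +3.0769%.

+3.077%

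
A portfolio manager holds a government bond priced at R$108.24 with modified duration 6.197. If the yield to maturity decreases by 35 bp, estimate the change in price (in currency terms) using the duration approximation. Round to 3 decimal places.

+R$2.348

Duration approximation: ΔP/P ≈ -D_mod · Δy = -6.197 × (-0.0035) = +0.0216895.
ΔP ≈ 108.24 × (+0.0216895) = +2.34767148.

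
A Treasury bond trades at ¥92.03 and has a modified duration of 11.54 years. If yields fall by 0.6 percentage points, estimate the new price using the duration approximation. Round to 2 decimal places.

Duration approximation: ΔP/P ≈ -D_mod · Δy = -11.54 × (-0.006) = +0.069240.
New price ≈ 92.03 × (1 + 0.069240) = 98.4021572.

¥98.40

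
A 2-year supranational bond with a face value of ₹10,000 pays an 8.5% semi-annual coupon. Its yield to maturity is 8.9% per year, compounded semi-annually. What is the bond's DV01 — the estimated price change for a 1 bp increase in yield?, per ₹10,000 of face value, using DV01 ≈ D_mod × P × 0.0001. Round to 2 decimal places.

₹1.79

Periodic yield y = 0.0445.
  t   CF        PV=CF/(1+0.0445)^t    t·PV
  1       425.00       406.8933       406.8933
  2       425.00       389.5579       779.1158
  3       425.00       372.9612     1,118.8835
  4    10,425.00     8,758.7531    35,035.0126
  Σ                  9,928.1655    37,339.9051
P = 9,928.1655; D_Mac = 3.76101 half-year periods = 1.88050 yrs; D_mod = 1.80039 yrs.
DV01 ≈ 1.80039 × 9,928.1655 × 0.0001 = 1.787454.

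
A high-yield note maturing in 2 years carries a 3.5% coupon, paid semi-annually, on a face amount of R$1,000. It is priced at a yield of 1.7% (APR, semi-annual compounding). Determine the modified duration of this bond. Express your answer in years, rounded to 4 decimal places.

Periodic yield y = 0.0085. First find Macaulay duration:
  t   CF        PV=CF/(1+0.0085)^t    t·PV
  1        17.50        17.3525        17.3525
  2        17.50        17.2063        34.4125
  3        17.50        17.0612        51.1837
  4     1,017.50       983.6278     3,934.5113
  Σ                  1,035.2478     4,037.4600
P = 1,035.2478; Macaulay duration = 4,037.4600 / 1,035.2478 = 3.89999 half-year periods = 1.95000 years.
Modified duration = D_Mac / (1 + y) = 1.95000 / 1.0085 = 1.93356 years.

1.9336 years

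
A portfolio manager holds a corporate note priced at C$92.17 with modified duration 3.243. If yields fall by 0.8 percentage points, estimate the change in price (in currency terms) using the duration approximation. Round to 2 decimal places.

Duration approximation: ΔP/P ≈ -D_mod · Δy = -3.243 × (-0.008) = +0.025944.
ΔP ≈ 92.17 × (+0.025944) = +2.39125848.

+C$2.39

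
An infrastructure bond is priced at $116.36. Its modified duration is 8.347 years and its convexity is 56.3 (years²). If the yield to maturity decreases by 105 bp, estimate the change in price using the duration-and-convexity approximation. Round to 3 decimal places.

Duration effect: -D_mod·Δy = -8.347 × (-0.0105) = +0.0876435
Convexity effect: ½·C·(Δy)² = 0.5 × 56.3 × (-0.0105)² = +0.0031035375
ΔP/P ≈ +0.0876435 + 0.0031035375 = +0.0907470375
ΔP ≈ 116.36 × (+0.0907470375) = +10.5593252835.

+$10.559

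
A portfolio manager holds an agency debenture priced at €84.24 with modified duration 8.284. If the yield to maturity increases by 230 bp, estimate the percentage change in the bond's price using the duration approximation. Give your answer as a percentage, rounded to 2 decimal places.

-19.05%

Duration approximation: ΔP/P ≈ -D_mod · Δy = -8.284 × (+0.023) = -0.190532.
As a percentage: -19.0532%.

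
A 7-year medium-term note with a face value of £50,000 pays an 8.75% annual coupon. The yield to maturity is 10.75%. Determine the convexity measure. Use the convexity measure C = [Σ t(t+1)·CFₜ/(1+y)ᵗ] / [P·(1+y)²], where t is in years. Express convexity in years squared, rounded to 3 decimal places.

32.332

With y = 0.1075:
  t   CF        PV=CF/(1+0.1075)^t    t·PV        t(t+1)·PV
  1     4,375.00     3,950.3386     3,950.3386       7,900.6772
  2     4,375.00     3,566.8972     7,133.7943      21,401.3829
  3     4,375.00     3,220.6746     9,662.0239      38,648.0956
  4     4,375.00     2,908.0584    11,632.2334      58,161.1672
  5     4,375.00     2,625.7863    13,128.9316      78,773.5899
  6     4,375.00     2,370.9132    14,225.4790      99,578.3529
  7    54,375.00    26,606.8294   186,247.8061   1,489,982.4489
  Σ                 45,249.4977   245,980.6070   1,794,445.7145
P = 45,249.4977.
Convexity = Σ t(t+1)·PV / [P·(1+y)²] = 1,794,445.7145 / (45,249.4977 × 1.226556) = 32.33174.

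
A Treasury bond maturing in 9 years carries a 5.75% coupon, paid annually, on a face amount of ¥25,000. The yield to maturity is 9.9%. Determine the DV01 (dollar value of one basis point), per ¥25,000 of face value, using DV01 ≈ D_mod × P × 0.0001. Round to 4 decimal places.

Periodic yield y = 0.099.
  t   CF        PV=CF/(1+0.099)^t    t·PV
  1     1,437.50     1,308.0073     1,308.0073
  2     1,437.50     1,190.1795     2,380.3590
  3     1,437.50     1,082.9659     3,248.8977
  4     1,437.50       985.4103     3,941.6411
  5     1,437.50       896.6426     4,483.2132
  6     1,437.50       815.8714     4,895.2283
  7     1,437.50       742.3761     5,196.6330
  8     1,437.50       675.5015     5,404.0120
  9    26,437.50    11,304.2344   101,738.1093
  Σ                 19,001.1890   132,596.1008
P = 19,001.1890; D_Mac = 6.97831 yrs; D_mod = 6.34969 yrs.
DV01 ≈ 6.34969 × 19,001.1890 × 0.0001 = 12.065159.

¥12.0652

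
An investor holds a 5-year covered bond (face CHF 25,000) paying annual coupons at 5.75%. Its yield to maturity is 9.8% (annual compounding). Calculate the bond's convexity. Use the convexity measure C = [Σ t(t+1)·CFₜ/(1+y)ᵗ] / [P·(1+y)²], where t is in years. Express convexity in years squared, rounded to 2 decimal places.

21.17

With y = 0.098:
  t   CF        PV=CF/(1+0.098)^t    t·PV        t(t+1)·PV
  1     1,437.50     1,309.1985     1,309.1985       2,618.3971
  2     1,437.50     1,192.3484     2,384.6968       7,154.0904
  3     1,437.50     1,085.9275     3,257.7825      13,031.1301
  4     1,437.50       989.0050     3,956.0201      19,780.1003
  5    26,437.50    16,565.6577    82,828.2887     496,969.7321
  Σ                 21,142.1372    93,735.9866     539,553.4499
P = 21,142.1372.
Convexity = Σ t(t+1)·PV / [P·(1+y)²] = 539,553.4499 / (21,142.1372 × 1.205604) = 21.16805.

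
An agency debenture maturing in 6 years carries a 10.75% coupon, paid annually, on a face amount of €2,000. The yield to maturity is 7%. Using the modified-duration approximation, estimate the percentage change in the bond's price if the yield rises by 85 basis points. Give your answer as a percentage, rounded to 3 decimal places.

Periodic yield y = 0.07. Modified duration first:
  t   CF        PV=CF/(1+0.07)^t    t·PV
  1       215.00       200.9346       200.9346
  2       215.00       187.7893       375.5787
  3       215.00       175.5040       526.5121
  4       215.00       164.0225       656.0899
  5       215.00       153.2920       766.4601
  6     2,215.00     1,475.9480     8,855.6882
  Σ                  2,357.4905    11,381.2635
P = 2,357.4905; D_Mac = 4.82770 yrs; D_mod = 4.82770/(1+0.07) = 4.51187 yrs.
ΔP/P ≈ -D_mod · Δy = -4.51187 × (+0.0085) = -0.038351 = -3.8351%.

-3.835%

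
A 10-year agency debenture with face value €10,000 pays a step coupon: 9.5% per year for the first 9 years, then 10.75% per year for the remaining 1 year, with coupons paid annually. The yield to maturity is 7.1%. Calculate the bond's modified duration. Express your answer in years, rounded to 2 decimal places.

Periodic yield y = 0.071. First find Macaulay duration:
  t   CF        PV=CF/(1+0.071)^t    t·PV
  1       950.00       887.0215       887.0215
  2       950.00       828.2180     1,656.4360
  3       950.00       773.3128     2,319.9384
  4       950.00       722.0474     2,888.1897
  5       950.00       674.1806     3,370.9030
  6       950.00       629.4870     3,776.9221
  7       950.00       587.7563     4,114.2943
  8       950.00       548.7921     4,390.3367
  9       950.00       512.4109     4,611.6982
  10   11,075.00     5,577.6213    55,776.2133
  Σ                 11,740.8480    83,791.9531
P = 11,740.8480; Macaulay duration = 83,791.9531 / 11,740.8480 = 7.13679 years.
Modified duration = D_Mac / (1 + y) = 7.13679 / 1.071 = 6.66367 years.

6.66 years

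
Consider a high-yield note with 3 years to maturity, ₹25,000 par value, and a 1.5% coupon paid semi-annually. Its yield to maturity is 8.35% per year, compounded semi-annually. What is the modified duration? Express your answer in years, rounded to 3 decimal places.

Periodic yield y = 0.04175. First find Macaulay duration:
  t   CF        PV=CF/(1+0.04175)^t    t·PV
  1       187.50       179.9856       179.9856
  2       187.50       172.7724       345.5447
  3       187.50       165.8482       497.5446
  4       187.50       159.2015       636.8061
  5       187.50       152.8212       764.1062
  6    25,187.50    19,706.2509   118,237.5056
  Σ                 20,536.8799   120,661.4928
P = 20,536.8799; Macaulay duration = 120,661.4928 / 20,536.8799 = 5.87536 half-year periods = 2.93768 years.
Modified duration = D_Mac / (1 + y) = 2.93768 / 1.04175 = 2.81995 years.

2.820 years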